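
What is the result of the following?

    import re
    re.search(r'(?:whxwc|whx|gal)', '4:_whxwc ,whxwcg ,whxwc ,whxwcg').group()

Alternation isn't longest-match — the leftmost alternative that fits at this position is chosen.
The match spans [3:8] → 'whxwc'.

'whxwc'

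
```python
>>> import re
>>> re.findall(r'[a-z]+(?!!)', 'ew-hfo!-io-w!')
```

['ew', 'hf', 'io']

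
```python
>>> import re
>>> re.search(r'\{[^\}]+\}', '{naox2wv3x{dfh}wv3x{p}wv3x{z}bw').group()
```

'{naox2wv3x{dfh}'

`re.search` tries every starting position until one works.
The match spans [0:15] → '{naox2wv3x{dfh}'.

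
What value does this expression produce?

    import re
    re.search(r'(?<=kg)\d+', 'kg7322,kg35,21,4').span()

(2, 6)

The positive lookaround only admits positions where the adjacent text matches; those characters stay outside the span.
The match spans [2:6] → '7322'.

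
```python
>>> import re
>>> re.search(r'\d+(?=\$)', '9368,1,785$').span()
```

Because the assertion is zero-width, the text it checks is not consumed and won't appear in the result.
The match spans [7:10] → '785'.

(7, 10)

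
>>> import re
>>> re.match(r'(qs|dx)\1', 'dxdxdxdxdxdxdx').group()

The backreference `\1` re-matches whatever the first group consumed, character for character.
With `match`, the pattern is implicitly anchored at the beginning.
The match spans [0:4] → 'dxdx'.
Captured: group 1 = 'dx'.

'dxdx'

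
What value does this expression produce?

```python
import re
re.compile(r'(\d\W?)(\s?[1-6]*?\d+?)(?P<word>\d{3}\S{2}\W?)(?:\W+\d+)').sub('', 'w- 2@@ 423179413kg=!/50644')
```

'w- 2@@ '

This matches a digit, then optionally a non-word character (captured); then optionally whitespace, then zero or more of a character in [1-6] (lazy), then one or more of a digit (lazy) (captured); then exactly 3 of a digit, then exactly 2 of a non-whitespace character, then optionally a non-word character (captured as 'word'); then one or more of a non-word character, then one or more of a digit (non-capturing group).
Matches: at [7:26] → '423179413kg=!/50644'.
`sub` substitutes '' at each match site.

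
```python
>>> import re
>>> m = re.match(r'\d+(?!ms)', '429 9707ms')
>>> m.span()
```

`(?!…)`/`(?<!…)` only lets a position through if the neighbouring text does NOT match; no characters are consumed.
`re.match` won't scan ahead — the pattern has to work from the very first character.
The match spans [0:3] → '429'.

(0, 3)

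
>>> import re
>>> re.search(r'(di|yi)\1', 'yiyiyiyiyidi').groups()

('yi',)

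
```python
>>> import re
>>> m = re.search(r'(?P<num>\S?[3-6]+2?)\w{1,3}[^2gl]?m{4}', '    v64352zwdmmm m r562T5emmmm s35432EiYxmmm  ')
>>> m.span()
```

(19, 30)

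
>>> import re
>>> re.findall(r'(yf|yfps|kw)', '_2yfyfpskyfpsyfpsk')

['yf', 'yf', 'yf', 'yf']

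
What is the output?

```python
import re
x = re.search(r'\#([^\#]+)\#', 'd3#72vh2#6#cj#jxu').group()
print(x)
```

#72vh2#

`search` walks the string left to right and returns the first match it finds.
The match spans [2:9] → '#72vh2#'.
Captured: group 1 = '72vh2'.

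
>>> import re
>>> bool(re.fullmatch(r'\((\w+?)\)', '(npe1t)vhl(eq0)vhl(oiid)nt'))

`fullmatch` succeeds only if the pattern covers the string from start to end.
Here the string isn't matched end-to-end, so the call returns None, and `bool(None)` is False.

False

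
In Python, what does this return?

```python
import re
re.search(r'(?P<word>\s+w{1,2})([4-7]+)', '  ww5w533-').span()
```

(0, 5)

This matches one or more of whitespace, then 1 to 2 of a literal 'w' (captured as 'word'); then one or more of a character in [4-7] (captured).
`search` walks the string left to right and returns the first match it finds.
The match spans [0:5] → '  ww5'.
Captured: group 1 = '  ww', group 2 = '5'.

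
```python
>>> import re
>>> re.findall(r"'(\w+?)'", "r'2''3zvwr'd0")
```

`findall` collects group 1 from each match (2 total).

['2', '3zvwr']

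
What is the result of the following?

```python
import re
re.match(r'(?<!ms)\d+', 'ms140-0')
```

The negative lookaround is zero-width — it rules out positions where the adjacent text would match, without consuming anything.
`re.match` only tries the pattern at the start of the string.
Here position 0 doesn't satisfy it, so the call returns None.

None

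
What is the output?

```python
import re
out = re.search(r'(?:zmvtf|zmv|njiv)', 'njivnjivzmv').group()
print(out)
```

The match spans [0:4] → 'njiv'.

njiv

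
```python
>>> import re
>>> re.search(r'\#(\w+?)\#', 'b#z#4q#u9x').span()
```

(1, 4)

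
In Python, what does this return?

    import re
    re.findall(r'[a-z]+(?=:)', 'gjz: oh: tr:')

['gjz', 'oh', 'tr']

The `(?=…)`/`(?<=…)` assertion just peeks at neighbouring text; it doesn't advance the match position.
Matches: at [0:3] → 'gjz'; at [5:7] → 'oh'; at [9:11] → 'tr'.
No capturing groups, so `findall` returns the 3 full match strings.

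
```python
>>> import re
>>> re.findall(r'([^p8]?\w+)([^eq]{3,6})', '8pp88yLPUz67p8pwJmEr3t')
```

[('8pp88yLPUz67p8pwJmE', 'r3t')]

The pattern matches optionally any character except [p8], then one or more of a word character (captured); then 3 to 6 of any character except [eq] (captured).
Walking the string: at [0:22] match '8pp88yLPUz67p8pwJmEr3t', groups = ('8pp88yLPUz67p8pwJmE', 'r3t').
With 2 capturing groups, `findall` returns a 2-tuple per match.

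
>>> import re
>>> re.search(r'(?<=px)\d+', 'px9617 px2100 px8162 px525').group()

'9617'

Lookahead/lookbehind check context without consuming it, so the matched span excludes the asserted characters.
Unlike `match`, `search` isn't anchored — it looks for the pattern anywhere in the string.
The match spans [2:6] → '9617'.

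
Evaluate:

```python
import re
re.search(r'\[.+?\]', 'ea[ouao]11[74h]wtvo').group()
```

'[ouao]'

Lazy quantifiers expand one character at a time until the remainder of the pattern can match.
`re.search` tries every starting position until one works.
The match spans [2:8] → '[ouao]'.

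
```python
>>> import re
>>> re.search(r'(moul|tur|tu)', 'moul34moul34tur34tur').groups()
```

('moul',)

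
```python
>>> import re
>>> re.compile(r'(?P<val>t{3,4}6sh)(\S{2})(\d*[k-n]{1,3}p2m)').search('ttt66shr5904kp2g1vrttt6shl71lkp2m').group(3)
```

Pattern: 3 to 4 of the literal 't', then the literal '6sh' (captured as 'val'); then exactly 2 of a non-whitespace character (captured); then zero or more of a digit, then 1 to 3 of a character in [k-n], then the literal 'p2m' (captured).
`re.search` tries every starting position until one works.
The match spans [19:33] → 'ttt6shl71lkp2m'.
Captured: group 1 = 'ttt6sh', group 2 = 'l7', group 3 = '1lkp2m'.

'1lkp2m'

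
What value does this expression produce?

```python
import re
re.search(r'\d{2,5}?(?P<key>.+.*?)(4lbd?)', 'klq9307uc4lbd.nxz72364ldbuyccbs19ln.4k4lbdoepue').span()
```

(3, 42)

Pattern: 2 to 5 of a digit (lazy); then one or more of any character, then zero or more of any character (lazy) (captured as 'key'); then the literal '4lb', then optionally a literal 'd' (captured).
`re.search` tries every starting position until one works.
The match spans [3:42] → '9307uc4lbd.nxz72364ldbuyccbs19ln.4k4lbd'.
Captured: group 1 = '07uc4lbd.nxz72364ldbuyccbs19ln.4k', group 2 = '4lbd'.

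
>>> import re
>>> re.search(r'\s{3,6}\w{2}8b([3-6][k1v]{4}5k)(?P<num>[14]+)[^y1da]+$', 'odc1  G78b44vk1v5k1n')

Pattern: 3 to 6 of whitespace, then exactly 2 of a word character, then the literal '8b'; then a character in [3-6], then exactly 4 of one of [k1v], then the literal '5k' (captured); then one or more of one of [14] (captured as 'num'); then one or more of any character except [y1da]; then anchored at the end.
`re.search` tries every starting position until one works.
Here the pattern never matches, so the call returns None.

None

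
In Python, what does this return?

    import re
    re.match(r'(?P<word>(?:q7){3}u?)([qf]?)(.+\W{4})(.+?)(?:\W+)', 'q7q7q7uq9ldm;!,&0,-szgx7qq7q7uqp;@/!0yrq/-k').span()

(0, 42)

`re.match` only tries the pattern at the start of the string.
The match spans [0:42] → 'q7q7q7uq9ldm;!,&0,-szgx7qq7q7uqp;@/!0yrq/-'.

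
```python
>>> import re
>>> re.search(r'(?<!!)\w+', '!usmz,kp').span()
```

(2, 5)

The negative lookahead/lookbehind blocks any match where the forbidden context is present.
The match spans [2:5] → 'smz'.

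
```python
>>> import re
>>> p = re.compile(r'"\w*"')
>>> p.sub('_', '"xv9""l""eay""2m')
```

'___"2m'

Matches: at [0:5] → '"xv9"'; at [5:8] → '"l"'; at [8:13] → '"eay"'.
Each match is replaced by '_'.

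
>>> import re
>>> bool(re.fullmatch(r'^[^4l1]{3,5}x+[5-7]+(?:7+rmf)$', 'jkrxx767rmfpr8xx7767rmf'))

`fullmatch` succeeds only if the pattern covers the string from start to end.
Here the pattern can't cover the whole string, so the call returns None, and `bool(None)` is False.

False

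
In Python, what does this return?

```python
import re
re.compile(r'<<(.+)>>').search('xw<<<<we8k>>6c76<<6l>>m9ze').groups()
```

('<<we8k>>6c76<<6l',)

`re.search` scans for the first position where the pattern succeeds.
The match spans [2:22] → '<<<<we8k>>6c76<<6l>>'.
Captured: group 1 = '<<we8k>>6c76<<6l'.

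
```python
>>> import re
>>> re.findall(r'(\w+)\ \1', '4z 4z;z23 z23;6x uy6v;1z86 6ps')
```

['4z', 'z23', '6']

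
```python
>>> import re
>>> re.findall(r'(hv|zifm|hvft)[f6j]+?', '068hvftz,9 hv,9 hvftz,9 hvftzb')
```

['hv', 'hv', 'hv']

Scanning left to right: at [3:6] match 'hvf', group 1 = 'hv'; at [16:19] match 'hvf', group 1 = 'hv'; at [24:27] match 'hvf', group 1 = 'hv'.
Because there's exactly one group, `findall` drops the full match and keeps group 1 from each hit.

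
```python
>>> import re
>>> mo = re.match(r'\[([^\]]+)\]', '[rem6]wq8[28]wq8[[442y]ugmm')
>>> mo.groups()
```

('rem6',)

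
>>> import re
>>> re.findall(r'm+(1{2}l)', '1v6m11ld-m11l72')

['11l', '11l']

The pattern matches one or more of a literal 'm'; then exactly 2 of the literal '1', then the literal 'l' (captured).
One capturing group, so `findall` returns just the captured substring from each match — 2 in all.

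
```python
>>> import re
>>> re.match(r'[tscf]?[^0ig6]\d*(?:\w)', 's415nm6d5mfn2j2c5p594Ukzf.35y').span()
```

Pattern: optionally one of [tscf], then any character except [0ig6], then zero or more of a digit; then a word character (non-capturing group).
With `match`, the pattern is implicitly anchored at the beginning.
The match spans [0:5] → 's415n'.

(0, 5)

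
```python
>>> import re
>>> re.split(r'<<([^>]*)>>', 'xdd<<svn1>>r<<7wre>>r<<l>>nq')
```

['xdd', 'svn1', 'r', '7wre', 'r', 'l', 'nq']

`re.split` interleaves the captured-group text with the surrounding fragments.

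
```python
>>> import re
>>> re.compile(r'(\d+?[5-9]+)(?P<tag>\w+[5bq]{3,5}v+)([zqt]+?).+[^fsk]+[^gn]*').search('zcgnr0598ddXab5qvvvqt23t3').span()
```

(5, 25)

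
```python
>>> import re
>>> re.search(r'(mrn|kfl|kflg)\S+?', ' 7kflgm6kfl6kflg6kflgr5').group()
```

'kflg'

Branches in `(...|...)` are attempted left-to-right; the first branch that allows the whole pattern to succeed is taken.
`re.search` tries every starting position until one works.
The match spans [2:6] → 'kflg'.
Captured: group 1 = 'kfl'.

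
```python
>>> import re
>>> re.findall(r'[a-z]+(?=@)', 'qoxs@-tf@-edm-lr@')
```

Lookahead/lookbehind check context without consuming it, so the matched span excludes the asserted characters.
Since nothing is captured, `findall` lists the 3 matched substrings directly.

['qoxs', 'tf', 'lr']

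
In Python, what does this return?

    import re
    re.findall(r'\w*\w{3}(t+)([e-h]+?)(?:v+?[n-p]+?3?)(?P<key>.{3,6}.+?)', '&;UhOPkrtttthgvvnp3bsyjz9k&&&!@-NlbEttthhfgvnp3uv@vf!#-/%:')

[('t', 'hg', 'p3bsyjz'), ('t', 'hhfg', 'p3uv@vf')]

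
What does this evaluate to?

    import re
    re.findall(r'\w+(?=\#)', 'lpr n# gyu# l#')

Lookahead/lookbehind check context without consuming it, so the matched span excludes the asserted characters.
Since nothing is captured, `findall` lists the 3 matched substrings directly.

['n', 'gyu', 'l']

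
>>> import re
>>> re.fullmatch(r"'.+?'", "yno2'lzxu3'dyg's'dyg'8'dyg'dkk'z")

`fullmatch` succeeds only if the pattern covers the string from start to end.
Here the string isn't matched end-to-end, so the call returns None.

None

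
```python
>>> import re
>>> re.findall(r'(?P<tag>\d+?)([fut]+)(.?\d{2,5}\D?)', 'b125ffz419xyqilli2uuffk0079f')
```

With 3 capturing groups, `findall` returns a 3-tuple per match.

[('125', 'ff', 'z419x'), ('2', 'uuff', 'k0079f')]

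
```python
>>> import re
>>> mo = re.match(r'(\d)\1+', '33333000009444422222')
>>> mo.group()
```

`match` is anchored at position 0; if the pattern doesn't fit there, it returns None.
The match spans [0:5] → '33333'.

'33333'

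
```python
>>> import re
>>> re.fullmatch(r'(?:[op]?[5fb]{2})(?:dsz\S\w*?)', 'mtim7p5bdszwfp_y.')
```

None

`re.fullmatch` is like wrapping the pattern in `^…$` (in single-line mode).
Here the string isn't matched end-to-end, so the call returns None.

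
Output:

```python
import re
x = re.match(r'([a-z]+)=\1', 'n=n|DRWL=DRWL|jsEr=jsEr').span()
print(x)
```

`\1` is not a pattern — it's the concrete string captured by group 1, re-applied verbatim.
`re.match` won't scan ahead — the pattern has to work from the very first character.
The match spans [0:3] → 'n=n'.
Captured: group 1 = 'n'.

(0, 3)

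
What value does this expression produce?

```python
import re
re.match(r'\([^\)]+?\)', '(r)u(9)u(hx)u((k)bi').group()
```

'(r)'

`re.match` only tries the pattern at the start of the string.
The match spans [0:3] → '(r)'.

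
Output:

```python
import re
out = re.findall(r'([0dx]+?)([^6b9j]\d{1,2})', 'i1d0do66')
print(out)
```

This matches one or more of one of [0dx] (lazy) (captured); then any character except [6b9j], then 1 to 2 of a digit (captured).
Matches: at [2:8] match 'd0do66', groups = ('d0d', 'o66').
`findall` packs the 2 group values into a tuple for every match.

[('d0d', 'o66')]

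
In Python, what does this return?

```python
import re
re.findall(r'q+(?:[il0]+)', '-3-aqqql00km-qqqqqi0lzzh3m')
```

Since nothing is captured, `findall` lists the 2 matched substrings directly.

['qqql00', 'qqqqqi0l']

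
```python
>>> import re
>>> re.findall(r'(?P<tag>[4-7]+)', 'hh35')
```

['5']

The pattern matches one or more of a character in [4-7] (captured as 'tag').
Matches: at [3:4] match '5', group 1 = '5'.
With a single group, `findall` returns only what that group captured — 1 item.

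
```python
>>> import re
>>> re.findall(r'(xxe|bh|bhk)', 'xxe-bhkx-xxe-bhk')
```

['xxe', 'bh', 'xxe', 'bh']

`|` is ordered: at each position the engine commits to the first alternative that works.
Walking the string: at [0:3] match 'xxe', group 1 = 'xxe'; at [4:6] match 'bh', group 1 = 'bh'; at [9:12] match 'xxe', group 1 = 'xxe'; at [13:15] match 'bh', group 1 = 'bh'.
Because there's exactly one group, `findall` drops the full match and keeps group 1 from each hit.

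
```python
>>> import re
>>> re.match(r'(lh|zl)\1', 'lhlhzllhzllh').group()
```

'lhlh'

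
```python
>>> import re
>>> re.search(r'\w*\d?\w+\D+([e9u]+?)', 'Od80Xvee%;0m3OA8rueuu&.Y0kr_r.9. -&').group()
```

'Od80Xvee'

The match spans [0:8] → 'Od80Xvee'.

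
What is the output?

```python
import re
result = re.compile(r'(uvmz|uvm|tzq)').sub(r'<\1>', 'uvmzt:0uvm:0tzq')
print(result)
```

<uvmz>t:0<uvm>:0<tzq>

The regex engine tests alternatives in the order written; an earlier branch that matches wins even if a later one would match more.
Matches: at [0:4] → 'uvmz'; at [7:10] → 'uvm'; at [12:15] → 'tzq'.
The replacement refers to a captured group, so each match is rewritten using its own captured text.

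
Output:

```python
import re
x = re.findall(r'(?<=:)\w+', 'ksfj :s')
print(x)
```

['s']

The `(?=…)`/`(?<=…)` assertion just peeks at neighbouring text; it doesn't advance the match position.
Walking the string: at [6:7] → 's'.
`findall` yields the raw match text (1 of them) because the pattern has no groups.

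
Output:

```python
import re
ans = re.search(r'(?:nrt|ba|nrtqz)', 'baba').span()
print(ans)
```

The match spans [0:2] → 'ba'.

(0, 2)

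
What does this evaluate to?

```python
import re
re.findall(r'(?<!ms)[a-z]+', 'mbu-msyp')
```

The negative lookaround is zero-width — it rules out positions where the adjacent text would match, without consuming anything.
Scanning left to right: at [0:3] → 'mbu'; at [4:8] → 'msyp'.
No capturing groups, so `findall` returns the 2 full match strings.

['mbu', 'msyp']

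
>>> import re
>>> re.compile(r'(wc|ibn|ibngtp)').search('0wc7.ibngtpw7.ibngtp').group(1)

'wc'

The match spans [1:3] → 'wc'.
Captured: group 1 = 'wc'.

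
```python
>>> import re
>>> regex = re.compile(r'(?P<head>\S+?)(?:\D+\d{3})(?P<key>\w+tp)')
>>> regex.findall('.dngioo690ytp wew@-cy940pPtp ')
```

The pattern matches one or more of a non-whitespace character (lazy) (captured as 'head'); then one or more of a non-digit, then exactly 3 of a digit (non-capturing group); then one or more of a word character, then the literal 'tp' (captured as 'key').
Matches: at [0:13] match '.dngioo690ytp', groups = ('.', 'ytp'); at [14:28] match 'wew@-cy940pPtp', groups = ('w', 'pPtp').
With 2 capturing groups, `findall` returns a 2-tuple per match.

[('.', 'ytp'), ('w', 'pPtp')]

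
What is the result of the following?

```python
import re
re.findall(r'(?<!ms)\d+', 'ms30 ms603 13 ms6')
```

Because the assertion is negative and zero-width, positions next to the forbidden text are skipped.
Since nothing is captured, `findall` lists the 3 matched substrings directly.

['0', '03', '13']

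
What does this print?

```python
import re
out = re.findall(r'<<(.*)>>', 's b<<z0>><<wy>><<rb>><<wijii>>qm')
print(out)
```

One capturing group, so `findall` returns just the captured substring from the one match — 1 in all.

['z0>><<wy>><<rb>><<wijii']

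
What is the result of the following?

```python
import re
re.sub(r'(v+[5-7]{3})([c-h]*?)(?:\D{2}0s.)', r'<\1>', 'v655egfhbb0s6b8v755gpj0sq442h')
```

'<v655>b8<v755>442h'

Pattern: one or more of the literal 'v', then exactly 3 of a character in [5-7] (captured); then zero or more of a character in [c-h] (lazy) (captured); then exactly 2 of a non-digit, then the literal '0s', then any character (non-capturing group).
Matches: at [0:13] → 'v655egfhbb0s6'; at [15:25] → 'v755gpj0sq'.
`\1` in the replacement pulls in group 1's text for each match.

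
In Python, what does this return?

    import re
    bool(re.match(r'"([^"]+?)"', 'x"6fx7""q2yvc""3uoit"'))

`re.match` won't scan ahead — the pattern has to work from the very first character.
Here the pattern fails at index 0, so the call returns None, and `bool(None)` is False.

False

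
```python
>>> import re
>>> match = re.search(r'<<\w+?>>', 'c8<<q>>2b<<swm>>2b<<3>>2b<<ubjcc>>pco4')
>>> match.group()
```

'<<q>>'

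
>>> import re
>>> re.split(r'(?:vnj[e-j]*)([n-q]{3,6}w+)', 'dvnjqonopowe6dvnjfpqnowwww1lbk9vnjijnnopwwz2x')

Because the pattern has a capturing group, `split` also inserts each captured text between the pieces.

['d', 'qonopow', 'e6d', 'pqnowwww', '1lbk9', 'nnopww', 'z2x']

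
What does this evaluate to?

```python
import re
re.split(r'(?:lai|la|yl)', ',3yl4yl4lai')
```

[',3', '4', '4', '']

`|` is ordered: at each position the engine commits to the first alternative that works.
The string is cut at each match, leaving 4 pieces.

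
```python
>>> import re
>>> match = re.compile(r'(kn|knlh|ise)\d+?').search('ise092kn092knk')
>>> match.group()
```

'ise0'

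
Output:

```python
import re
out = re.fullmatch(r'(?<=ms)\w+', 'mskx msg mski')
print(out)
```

None

Lookahead/lookbehind check context without consuming it, so the matched span excludes the asserted characters.
For `fullmatch`, every character of the input must be accounted for by the pattern.
Here there's no way to consume every character, so the call returns None.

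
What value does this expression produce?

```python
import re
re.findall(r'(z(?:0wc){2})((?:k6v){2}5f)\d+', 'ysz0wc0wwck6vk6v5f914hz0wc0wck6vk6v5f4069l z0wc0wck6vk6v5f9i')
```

[('z0wc0wc', 'k6vk6v5f'), ('z0wc0wc', 'k6vk6v5f')]

This matches the literal 'z', then the literal '0wc' repeated 2 times (captured); then the literal 'k6v' repeated 2 times, then the literal '5f' (captured); then one or more of a digit.
With 2 capturing groups, `findall` returns a 2-tuple per match.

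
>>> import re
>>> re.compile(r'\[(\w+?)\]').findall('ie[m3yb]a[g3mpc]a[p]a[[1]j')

['m3yb', 'g3mpc', 'p', '1']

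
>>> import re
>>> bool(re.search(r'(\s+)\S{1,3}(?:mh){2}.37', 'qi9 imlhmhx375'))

False

Here nothing in the string fits, so the call returns None, and `bool(None)` is False.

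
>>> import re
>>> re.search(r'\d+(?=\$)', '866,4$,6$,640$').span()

(4, 5)

Because the assertion is zero-width, the text it checks is not consumed and won't appear in the result.
The match spans [4:5] → '4'.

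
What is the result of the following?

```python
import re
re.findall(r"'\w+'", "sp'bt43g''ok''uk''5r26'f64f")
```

["'bt43g'", "'ok'", "'uk'", "'5r26'"]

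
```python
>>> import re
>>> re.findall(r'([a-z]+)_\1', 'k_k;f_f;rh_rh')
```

['k', 'f', 'rh']

The backreference `\1` re-matches whatever the first group consumed, character for character.
`findall` collects group 1 from each match (3 total).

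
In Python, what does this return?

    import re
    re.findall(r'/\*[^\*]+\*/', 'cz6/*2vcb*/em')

['/*2vcb*/']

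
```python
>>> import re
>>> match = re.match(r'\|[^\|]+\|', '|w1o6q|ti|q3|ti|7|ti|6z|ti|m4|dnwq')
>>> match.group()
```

`re.match` won't scan ahead — the pattern has to work from the very first character.
The match spans [0:7] → '|w1o6q|'.

'|w1o6q|'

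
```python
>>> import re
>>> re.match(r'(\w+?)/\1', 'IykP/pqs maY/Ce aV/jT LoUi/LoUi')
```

None

`re.match` won't scan ahead — the pattern has to work from the very first character.
Here the pattern fails at index 0, so the call returns None.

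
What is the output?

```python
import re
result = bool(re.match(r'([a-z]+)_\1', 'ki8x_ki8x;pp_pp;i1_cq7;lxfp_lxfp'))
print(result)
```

False

`\1` has to match the exact text group 1 already captured.
With `match`, the pattern is implicitly anchored at the beginning.
Here the string doesn't start with a match, so the call returns None, and `bool(None)` is False.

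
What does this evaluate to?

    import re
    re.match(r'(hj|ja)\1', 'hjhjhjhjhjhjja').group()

`\1` is not a pattern — it's the concrete string captured by group 1, re-applied verbatim.
With `match`, the pattern is implicitly anchored at the beginning.
The match spans [0:4] → 'hjhj'.
Captured: group 1 = 'hj'.

'hjhj'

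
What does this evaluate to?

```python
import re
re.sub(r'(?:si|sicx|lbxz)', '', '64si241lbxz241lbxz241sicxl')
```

Branches in `(...|...)` are attempted left-to-right; the first branch that allows the whole pattern to succeed is taken.
`sub` substitutes '' at each match site.

'64241241241cxl'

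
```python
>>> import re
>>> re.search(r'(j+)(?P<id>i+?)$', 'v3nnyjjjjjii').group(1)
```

'jjjjj'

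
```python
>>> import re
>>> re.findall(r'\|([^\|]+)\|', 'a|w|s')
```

['w']

`findall` collects group 1 from the one match (1 total).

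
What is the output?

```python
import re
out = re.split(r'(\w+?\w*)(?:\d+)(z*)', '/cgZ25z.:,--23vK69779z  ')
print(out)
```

['/', 'cgZ2', 'z', '.:,--', '23vK6977', 'z', '  ']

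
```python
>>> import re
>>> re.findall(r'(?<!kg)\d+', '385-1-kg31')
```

['385', '1', '1']

Because the assertion is negative and zero-width, positions next to the forbidden text are skipped.
Scanning left to right: at [0:3] → '385'; at [4:5] → '1'; at [9:10] → '1'.
With no groups in the pattern, `findall` gives back each whole match — 3 here.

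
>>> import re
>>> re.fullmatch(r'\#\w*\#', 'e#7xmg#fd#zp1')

None

For `fullmatch`, every character of the input must be accounted for by the pattern.
Here there's no way to consume every character, so the call returns None.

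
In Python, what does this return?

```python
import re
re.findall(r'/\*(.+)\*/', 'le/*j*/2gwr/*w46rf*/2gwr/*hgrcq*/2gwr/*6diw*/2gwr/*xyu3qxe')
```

['j*/2gwr/*w46rf*/2gwr/*hgrcq*/2gwr/*6diw']

Walking the string: at [2:45] match '/*j*/2gwr/*w46rf*/2gwr/*hgrcq*/2gwr/*6diw*/', group 1 = 'j*/2gwr/*w46rf*/2gwr/*hgrcq*/2gwr/*6diw'.
Because there's exactly one group, `findall` drops the full match and keeps group 1 from the one hit.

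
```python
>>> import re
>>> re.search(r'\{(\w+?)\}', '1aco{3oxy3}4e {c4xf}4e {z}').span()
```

(4, 11)

Unlike `match`, `search` isn't anchored — it looks for the pattern anywhere in the string.
The match spans [4:11] → '{3oxy3}'.
Captured: group 1 = '3oxy3'.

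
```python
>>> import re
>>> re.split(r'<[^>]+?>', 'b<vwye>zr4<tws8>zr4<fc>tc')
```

The string is cut at each match, leaving 4 pieces.

['b', 'zr4', 'zr4', 'tc']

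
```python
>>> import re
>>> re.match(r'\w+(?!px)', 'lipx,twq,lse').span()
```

(0, 4)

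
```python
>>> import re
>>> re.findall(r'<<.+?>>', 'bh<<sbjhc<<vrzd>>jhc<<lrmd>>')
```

['<<sbjhc<<vrzd>>', '<<lrmd>>']

Lazy quantifiers expand one character at a time until the remainder of the pattern can match.
Walking the string: at [2:17] → '<<sbjhc<<vrzd>>'; at [20:28] → '<<lrmd>>'.
With no groups in the pattern, `findall` gives back each whole match — 2 here.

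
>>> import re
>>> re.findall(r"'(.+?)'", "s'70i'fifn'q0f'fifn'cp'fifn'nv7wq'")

['70i', 'q0f', 'cp', 'nv7wq']

`findall` collects group 1 from each match (4 total).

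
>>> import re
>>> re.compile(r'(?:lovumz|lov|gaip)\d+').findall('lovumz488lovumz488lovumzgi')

['lovumz488', 'lovumz488']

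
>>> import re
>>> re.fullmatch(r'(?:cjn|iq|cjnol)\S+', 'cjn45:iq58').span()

(0, 10)

`fullmatch` succeeds only if the pattern covers the string from start to end.
The match spans [0:10] → 'cjn45:iq58'.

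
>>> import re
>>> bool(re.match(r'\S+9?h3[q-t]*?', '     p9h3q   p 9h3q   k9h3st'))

Pattern: one or more of a non-whitespace character; then optionally a literal '9', then the literal 'h3', then zero or more of a character in [q-t] (lazy).
With `match`, the pattern is implicitly anchored at the beginning.
Here position 0 doesn't satisfy it, so the call returns None, and `bool(None)` is False.

False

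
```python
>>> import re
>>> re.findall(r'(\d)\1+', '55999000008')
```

['5', '9', '0']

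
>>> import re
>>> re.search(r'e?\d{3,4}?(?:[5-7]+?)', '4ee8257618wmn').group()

Pattern: optionally the literal 'e', then 3 to 4 of a digit (lazy); then one or more of a character in [5-7] (lazy) (non-capturing group).
A non-greedy quantifier consumes as few characters as it can — just enough that the remainder of the pattern still matches from where it stops; whatever follows it matches normally.
`re.search` tries every starting position until one works.
The match spans [2:7] → 'e8257'.

'e8257'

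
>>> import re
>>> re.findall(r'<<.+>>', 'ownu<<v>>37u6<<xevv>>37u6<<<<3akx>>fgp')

Walking the string: at [4:35] → '<<v>>37u6<<xevv>>37u6<<<<3akx>>'.
With no groups in the pattern, `findall` gives back each whole match — 1 here.

['<<v>>37u6<<xevv>>37u6<<<<3akx>>']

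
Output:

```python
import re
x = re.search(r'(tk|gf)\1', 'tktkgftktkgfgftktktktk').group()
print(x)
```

tktk

`\1` is not a pattern — it's the concrete string captured by group 1, re-applied verbatim.
Unlike `match`, `search` isn't anchored — it looks for the pattern anywhere in the string.
The match spans [0:4] → 'tktk'.
Captured: group 1 = 'tk'.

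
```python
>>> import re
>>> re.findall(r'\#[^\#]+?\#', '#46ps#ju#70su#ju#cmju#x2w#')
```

Walking the string: at [0:6] → '#46ps#'; at [8:14] → '#70su#'; at [16:22] → '#cmju#'.
Since nothing is captured, `findall` lists the 3 matched substrings directly.

['#46ps#', '#70su#', '#cmju#']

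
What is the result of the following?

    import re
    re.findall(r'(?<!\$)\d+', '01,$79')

The negative lookahead/lookbehind blocks any match where the forbidden context is present.
No capturing groups, so `findall` returns the 2 full match strings.

['01', '9']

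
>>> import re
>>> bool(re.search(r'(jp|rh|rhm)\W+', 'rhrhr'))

False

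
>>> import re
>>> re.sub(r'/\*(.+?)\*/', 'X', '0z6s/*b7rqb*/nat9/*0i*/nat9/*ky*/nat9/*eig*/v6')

'0z6sXnat9Xnat9Xnat9Xv6'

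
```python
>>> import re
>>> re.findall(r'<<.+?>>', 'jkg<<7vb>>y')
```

['<<7vb>>']

No capturing groups, so `findall` returns the 1 full match string.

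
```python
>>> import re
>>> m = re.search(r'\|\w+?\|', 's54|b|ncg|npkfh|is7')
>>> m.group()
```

'|b|'

Unlike `match`, `search` isn't anchored — it looks for the pattern anywhere in the string.
The match spans [3:6] → '|b|'.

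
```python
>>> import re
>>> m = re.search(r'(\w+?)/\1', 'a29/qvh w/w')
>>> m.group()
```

The backreference `\1` re-matches whatever the first group consumed, character for character.
Unlike `match`, `search` isn't anchored — it looks for the pattern anywhere in the string.
The match spans [8:11] → 'w/w'.
Captured: group 1 = 'w'.

'w/w'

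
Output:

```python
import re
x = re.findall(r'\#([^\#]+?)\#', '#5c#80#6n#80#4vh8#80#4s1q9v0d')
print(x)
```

['5c', '6n', '4vh8']

One capturing group, so `findall` returns just the captured substring from each match — 3 in all.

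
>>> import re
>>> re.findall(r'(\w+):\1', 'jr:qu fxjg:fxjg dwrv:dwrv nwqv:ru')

After group 1 captures some text, `\1` only succeeds where that same text appears again.
Scanning left to right: at [6:15] match 'fxjg:fxjg', group 1 = 'fxjg'; at [16:25] match 'dwrv:dwrv', group 1 = 'dwrv'.
One capturing group, so `findall` returns just the captured substring from each match — 2 in all.

['fxjg', 'dwrv']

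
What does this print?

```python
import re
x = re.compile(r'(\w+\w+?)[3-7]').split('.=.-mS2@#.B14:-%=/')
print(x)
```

This matches one or more of a word character, then one or more of a word character (lazy) (captured); then a character in [3-7].
Matches to split on: at [10:13] → 'B14'.
`re.split` interleaves the captured-group text with the surrounding fragments.

['.=.-mS2@#.', 'B1', ':-%=/']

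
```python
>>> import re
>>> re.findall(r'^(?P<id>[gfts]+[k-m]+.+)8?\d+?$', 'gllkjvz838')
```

['gllkjvz83']

This matches anchored at the start of the string; then one or more of one of [gfts], then one or more of a character in [k-m], then one or more of any character (captured as 'id'); then optionally the literal '8', then one or more of a digit (lazy); then anchored at the end.
Scanning left to right: at [0:10] match 'gllkjvz838', group 1 = 'gllkjvz83'.
`findall` collects group 1 from the one match (1 total).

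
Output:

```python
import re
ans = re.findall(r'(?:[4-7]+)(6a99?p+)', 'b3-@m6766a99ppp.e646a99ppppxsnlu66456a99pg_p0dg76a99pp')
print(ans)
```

One capturing group, so `findall` returns just the captured substring from each match — 4 in all.

['6a99ppp', '6a99pppp', '6a99p', '6a99pp']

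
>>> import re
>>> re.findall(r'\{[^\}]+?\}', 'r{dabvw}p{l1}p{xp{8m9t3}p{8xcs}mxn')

['{dabvw}', '{l1}', '{xp{8m9t3}', '{8xcs}']

Walking the string: at [1:8] → '{dabvw}'; at [9:13] → '{l1}'; at [14:24] → '{xp{8m9t3}'; at [25:31] → '{8xcs}'.
No capturing groups, so `findall` returns the 4 full match strings.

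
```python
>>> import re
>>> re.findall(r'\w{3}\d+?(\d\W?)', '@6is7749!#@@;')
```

['7']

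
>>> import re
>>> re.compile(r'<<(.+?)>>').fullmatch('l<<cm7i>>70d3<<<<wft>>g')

None

`fullmatch` succeeds only if the pattern covers the string from start to end.
Here the pattern can't cover the whole string, so the call returns None.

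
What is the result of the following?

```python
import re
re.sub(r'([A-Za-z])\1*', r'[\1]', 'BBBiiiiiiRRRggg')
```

'[B][i][R][g]'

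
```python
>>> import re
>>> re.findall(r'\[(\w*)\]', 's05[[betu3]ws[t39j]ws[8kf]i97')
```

['betu3', 't39j', '8kf']

Matches: at [4:11] match '[betu3]', group 1 = 'betu3'; at [13:19] match '[t39j]', group 1 = 't39j'; at [21:26] match '[8kf]', group 1 = '8kf'.
One capturing group, so `findall` returns just the captured substring from each match — 3 in all.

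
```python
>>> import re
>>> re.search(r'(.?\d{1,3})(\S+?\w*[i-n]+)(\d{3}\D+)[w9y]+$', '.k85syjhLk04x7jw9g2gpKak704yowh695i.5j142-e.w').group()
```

'k85syjhLk04x7jw9g2gpKak704yowh695i.5j142-e.w'

The match spans [1:45] → 'k85syjhLk04x7jw9g2gpKak704yowh695i.5j142-e.w'.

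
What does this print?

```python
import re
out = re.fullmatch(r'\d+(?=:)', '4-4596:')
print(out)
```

`re.fullmatch` requires the pattern to consume the entire string.
Here the pattern can't cover the whole string, so the call returns None.

None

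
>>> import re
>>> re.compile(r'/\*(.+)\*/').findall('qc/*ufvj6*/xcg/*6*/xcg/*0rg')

Scanning left to right: at [2:19] match '/*ufvj6*/xcg/*6*/', group 1 = 'ufvj6*/xcg/*6'.
With a single group, `findall` returns only what that group captured — 1 item.

['ufvj6*/xcg/*6']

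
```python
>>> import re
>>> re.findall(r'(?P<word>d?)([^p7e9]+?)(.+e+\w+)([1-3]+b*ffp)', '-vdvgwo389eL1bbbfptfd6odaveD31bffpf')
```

The `?` after the quantifier makes it lazy — it takes as little as possible before letting the rest of the pattern try.
4 groups means the one result is a tuple of 4 captured strings — 1 here.

[('', '-', 'vdvgwo389eL1bbbfptfd6odaveD3', '1bffp')]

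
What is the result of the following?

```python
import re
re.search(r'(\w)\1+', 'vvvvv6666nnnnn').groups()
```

('v',)

The match spans [0:5] → 'vvvvv'.
Captured: group 1 = 'v'.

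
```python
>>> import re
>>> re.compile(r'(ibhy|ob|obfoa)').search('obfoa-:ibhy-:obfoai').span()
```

Alternation tries branches left to right and keeps the first one that lets the overall match succeed at that position.
The match spans [0:2] → 'ob'.

(0, 2)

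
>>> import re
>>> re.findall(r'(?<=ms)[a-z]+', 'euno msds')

The lookaround is zero-width — it requires the adjacent text to match without consuming it, so the asserted text isn't part of the match.
With no groups in the pattern, `findall` gives back each whole match — 1 here.

['ds']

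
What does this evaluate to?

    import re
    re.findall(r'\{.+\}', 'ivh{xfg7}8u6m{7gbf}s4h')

Since nothing is captured, `findall` lists the 1 matched substring directly.

['{xfg7}8u6m{7gbf}']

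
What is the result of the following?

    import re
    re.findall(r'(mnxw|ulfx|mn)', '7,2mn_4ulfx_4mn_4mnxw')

Branches in `(...|...)` are attempted left-to-right; the first branch that allows the whole pattern to succeed is taken.
Walking the string: at [3:5] match 'mn', group 1 = 'mn'; at [7:11] match 'ulfx', group 1 = 'ulfx'; at [13:15] match 'mn', group 1 = 'mn'; at [17:21] match 'mnxw', group 1 = 'mnxw'.
One capturing group, so `findall` returns just the captured substring from each match — 4 in all.

['mn', 'ulfx', 'mn', 'mnxw']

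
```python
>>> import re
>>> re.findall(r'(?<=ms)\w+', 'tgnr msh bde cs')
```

The `(?=…)`/`(?<=…)` assertion just peeks at neighbouring text; it doesn't advance the match position.
Walking the string: at [7:8] → 'h'.
Since nothing is captured, `findall` lists the 1 matched substring directly.

['h']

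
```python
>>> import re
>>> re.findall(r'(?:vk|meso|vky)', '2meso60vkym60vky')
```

['meso', 'vk', 'vk']

Branches in `(...|...)` are attempted left-to-right; the first branch that allows the whole pattern to succeed is taken.
Walking the string: at [1:5] → 'meso'; at [7:9] → 'vk'; at [13:15] → 'vk'.
Since nothing is captured, `findall` lists the 3 matched substrings directly.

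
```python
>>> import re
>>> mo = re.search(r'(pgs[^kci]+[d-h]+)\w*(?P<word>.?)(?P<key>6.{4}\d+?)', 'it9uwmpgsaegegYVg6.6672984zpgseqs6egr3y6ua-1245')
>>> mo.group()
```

'pgsaegegYVg6.6672984zpgseqs6egr3y6ua-12'

Because the quantifier is non-greedy, it stops expanding at the earliest point where the rest of the pattern can succeed.
The match spans [6:45] → 'pgsaegegYVg6.6672984zpgseqs6egr3y6ua-12'.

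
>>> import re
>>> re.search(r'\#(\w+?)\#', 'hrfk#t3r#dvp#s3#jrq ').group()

The match spans [4:9] → '#t3r#'.

'#t3r#'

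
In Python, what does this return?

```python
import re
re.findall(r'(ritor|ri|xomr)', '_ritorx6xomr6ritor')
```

Alternation isn't longest-match — the leftmost alternative that fits at this position is chosen.
One capturing group, so `findall` returns just the captured substring from each match — 3 in all.

['ritor', 'xomr', 'ritor']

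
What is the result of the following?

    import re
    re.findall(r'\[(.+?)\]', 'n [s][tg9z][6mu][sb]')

A non-greedy quantifier consumes as few characters as it can — just enough that the remainder of the pattern still matches from where it stops; whatever follows it matches normally.
Because there's exactly one group, `findall` drops the full match and keeps group 1 from each hit.

['s', 'tg9z', '6mu', 'sb']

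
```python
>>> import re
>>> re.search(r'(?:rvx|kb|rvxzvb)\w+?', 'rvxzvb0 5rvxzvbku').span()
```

Branches in `(...|...)` are attempted left-to-right; the first branch that allows the whole pattern to succeed is taken.
The match spans [0:4] → 'rvxz'.

(0, 4)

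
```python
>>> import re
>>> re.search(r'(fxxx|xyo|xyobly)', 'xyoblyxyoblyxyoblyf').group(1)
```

'xyo'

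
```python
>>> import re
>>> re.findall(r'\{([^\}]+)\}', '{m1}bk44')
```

['m1']

Matches: at [0:4] match '{m1}', group 1 = 'm1'.
With a single group, `findall` returns only what that group captured — 1 item.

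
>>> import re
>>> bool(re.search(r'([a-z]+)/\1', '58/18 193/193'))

False

After group 1 captures some text, `\1` only succeeds where that same text appears again.
`search` walks the string left to right and returns the first match it finds.
Here nothing in the string fits, so the call returns None, and `bool(None)` is False.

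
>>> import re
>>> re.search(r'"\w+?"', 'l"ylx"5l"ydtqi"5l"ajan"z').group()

'"ylx"'

Unlike `match`, `search` isn't anchored — it looks for the pattern anywhere in the string.
The match spans [1:6] → '"ylx"'.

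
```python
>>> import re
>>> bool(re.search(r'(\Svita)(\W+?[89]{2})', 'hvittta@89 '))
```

Pattern: a non-whitespace character, then the literal 'vi', then the literal 'ta' (captured); then one or more of a non-word character (lazy), then exactly 2 of one of [89] (captured).
`search` walks the string left to right and returns the first match it finds.
Here the pattern never matches, so the call returns None, and `bool(None)` is False.

False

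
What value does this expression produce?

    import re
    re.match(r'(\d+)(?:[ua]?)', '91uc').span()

(0, 3)

Pattern: one or more of a digit (captured); then optionally one of [ua] (non-capturing group).
`re.match` won't scan ahead — the pattern has to work from the very first character.
The match spans [0:3] → '91u'.
Captured: group 1 = '91'.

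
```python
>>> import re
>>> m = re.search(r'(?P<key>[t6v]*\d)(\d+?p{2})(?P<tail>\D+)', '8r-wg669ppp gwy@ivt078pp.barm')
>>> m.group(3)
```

'p gwy@ivt'

The match spans [5:19] → '669ppp gwy@ivt'.
Captured: group 1 = '66', group 2 = '9pp', group 3 = 'p gwy@ivt'.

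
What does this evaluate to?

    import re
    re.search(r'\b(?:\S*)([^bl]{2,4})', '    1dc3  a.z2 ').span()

(4, 12)

This matches a word boundary (`\b`, zero-width); then zero or more of a non-whitespace character (non-capturing group); then 2 to 4 of any character except [bl] (captured).
`re.search` scans for the first position where the pattern succeeds.
The match spans [4:12] → '1dc3  a.'.
Captured: group 1 = '  a.'.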